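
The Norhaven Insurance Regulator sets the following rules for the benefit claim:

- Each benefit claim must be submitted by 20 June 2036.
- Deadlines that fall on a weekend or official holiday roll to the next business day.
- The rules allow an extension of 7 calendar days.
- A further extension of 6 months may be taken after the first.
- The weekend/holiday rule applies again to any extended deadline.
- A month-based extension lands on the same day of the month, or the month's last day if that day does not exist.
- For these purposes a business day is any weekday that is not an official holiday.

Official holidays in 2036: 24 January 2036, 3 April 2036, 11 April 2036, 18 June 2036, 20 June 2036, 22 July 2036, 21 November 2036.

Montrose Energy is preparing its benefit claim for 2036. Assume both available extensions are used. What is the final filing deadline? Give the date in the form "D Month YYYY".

The stated deadline is 20 June 2036.
Because 20 June 2036 is a listed holiday, the deadline becomes 23 June 2036 (Monday).
With the 7-day extension, 23 June 2036 becomes 30 June 2036.
30 June 2036 (Monday) is already a business day.
Applying the 6 months extension: 6 months after 30 June 2036 is 30 December 2036.
30 December 2036 (Tuesday) is already a business day.
The final due date is 30 December 2036.

30 December 2036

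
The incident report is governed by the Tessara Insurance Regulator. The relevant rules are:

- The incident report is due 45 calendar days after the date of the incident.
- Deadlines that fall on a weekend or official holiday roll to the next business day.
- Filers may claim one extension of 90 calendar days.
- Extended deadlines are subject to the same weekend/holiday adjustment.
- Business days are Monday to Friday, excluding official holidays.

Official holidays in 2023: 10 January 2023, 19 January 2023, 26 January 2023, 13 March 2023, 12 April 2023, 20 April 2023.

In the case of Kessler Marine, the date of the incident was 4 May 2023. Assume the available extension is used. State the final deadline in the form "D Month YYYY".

Trigger date 4 May 2023 + 45 calendar days = 18 June 2023.
18 June 2023 falls on a Sunday. Rolling to the next business day gives 19 June 2023, a Monday.
With the 90-day extension, 19 June 2023 becomes 17 September 2023.
17 September 2023 falls on a Sunday. Rolling to the next business day gives 18 September 2023, a Monday.
Deadline: 18 September 2023.

18 September 2023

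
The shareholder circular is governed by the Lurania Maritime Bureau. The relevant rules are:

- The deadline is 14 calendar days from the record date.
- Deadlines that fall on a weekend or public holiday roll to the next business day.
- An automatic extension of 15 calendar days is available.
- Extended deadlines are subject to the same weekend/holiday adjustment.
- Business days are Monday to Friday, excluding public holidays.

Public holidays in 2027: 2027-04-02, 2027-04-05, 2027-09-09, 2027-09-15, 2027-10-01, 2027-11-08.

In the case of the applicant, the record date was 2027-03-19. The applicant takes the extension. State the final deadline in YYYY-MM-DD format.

Trigger date 2027-03-19 + 14 calendar days = 2027-04-02.
2027-04-02 is a listed holiday; the next business day is 2027-04-06 (Tuesday).
Applying the 15-calendar-day extension: 2027-04-06 + 15 days = 2027-04-21.
2027-04-21 (Wednesday) is already a business day.
The final due date is 2027-04-21.

2027-04-21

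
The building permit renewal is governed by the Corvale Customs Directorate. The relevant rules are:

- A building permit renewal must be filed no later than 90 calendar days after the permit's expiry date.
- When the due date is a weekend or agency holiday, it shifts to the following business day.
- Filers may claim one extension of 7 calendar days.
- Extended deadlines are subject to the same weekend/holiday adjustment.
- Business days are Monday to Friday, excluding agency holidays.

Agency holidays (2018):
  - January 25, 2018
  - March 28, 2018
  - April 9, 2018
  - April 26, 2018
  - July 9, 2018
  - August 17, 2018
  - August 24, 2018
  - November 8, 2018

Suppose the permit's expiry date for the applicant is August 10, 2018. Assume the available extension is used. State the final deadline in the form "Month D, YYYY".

90 calendar days after August 10, 2018 is November 8, 2018.
November 8, 2018 is a listed holiday, so it moves to the next business day, November 9, 2018 (Friday).
Applying the 7-calendar-day extension: November 9, 2018 + 7 days = November 16, 2018.
Since November 16, 2018 is a Friday and not a holiday, the date is unchanged.
Deadline: November 16, 2018.

November 16, 2018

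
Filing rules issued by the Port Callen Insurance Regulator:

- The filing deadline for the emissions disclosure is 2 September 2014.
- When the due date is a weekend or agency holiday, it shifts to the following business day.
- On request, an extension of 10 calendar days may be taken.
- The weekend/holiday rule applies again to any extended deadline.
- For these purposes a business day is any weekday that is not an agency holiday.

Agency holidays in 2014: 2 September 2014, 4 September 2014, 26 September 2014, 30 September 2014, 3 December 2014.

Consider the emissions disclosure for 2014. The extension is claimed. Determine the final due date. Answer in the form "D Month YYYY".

The statutory due date is 2 September 2014.
2 September 2014 falls on a listed holiday. Rolling to the next business day gives 3 September 2014, a Wednesday.
The 10-calendar-day extension moves the deadline from 3 September 2014 to 13 September 2014.
13 September 2014 falls on a Saturday. Rolling to the next business day gives 15 September 2014, a Monday.
Final deadline: 15 September 2014.

15 September 2014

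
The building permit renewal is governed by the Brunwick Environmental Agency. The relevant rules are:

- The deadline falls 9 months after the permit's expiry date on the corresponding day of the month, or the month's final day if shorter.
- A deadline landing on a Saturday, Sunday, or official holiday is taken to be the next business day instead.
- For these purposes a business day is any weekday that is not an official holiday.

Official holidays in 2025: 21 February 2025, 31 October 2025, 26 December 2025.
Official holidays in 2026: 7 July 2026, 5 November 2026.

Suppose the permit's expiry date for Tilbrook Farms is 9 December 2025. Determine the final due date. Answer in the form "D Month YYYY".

9 September 2026

9 months after 9 December 2025, on the same day of the month, is 9 September 2026.
Since 9 September 2026 is a Wednesday and not a holiday, the date is unchanged.
Deadline: 9 September 2026.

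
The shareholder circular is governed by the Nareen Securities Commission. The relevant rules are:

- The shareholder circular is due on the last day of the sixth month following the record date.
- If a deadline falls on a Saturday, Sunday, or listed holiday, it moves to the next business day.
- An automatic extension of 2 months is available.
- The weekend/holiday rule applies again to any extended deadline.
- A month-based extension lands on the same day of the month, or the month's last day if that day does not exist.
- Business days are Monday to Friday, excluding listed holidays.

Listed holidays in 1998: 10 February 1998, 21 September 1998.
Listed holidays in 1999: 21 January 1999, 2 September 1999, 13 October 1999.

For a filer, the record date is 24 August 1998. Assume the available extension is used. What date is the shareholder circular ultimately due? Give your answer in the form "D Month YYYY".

3 May 1999

6 months after 24 August 1998 is February 1999; that month ends on 28 February 1999.
Because 28 February 1999 is a Sunday, the deadline becomes 1 March 1999 (Monday).
The 2 months extension carries 1 March 1999 to 1 May 1999.
1 May 1999 is a Saturday; the next business day is 3 May 1999 (Monday).
Final deadline: 3 May 1999.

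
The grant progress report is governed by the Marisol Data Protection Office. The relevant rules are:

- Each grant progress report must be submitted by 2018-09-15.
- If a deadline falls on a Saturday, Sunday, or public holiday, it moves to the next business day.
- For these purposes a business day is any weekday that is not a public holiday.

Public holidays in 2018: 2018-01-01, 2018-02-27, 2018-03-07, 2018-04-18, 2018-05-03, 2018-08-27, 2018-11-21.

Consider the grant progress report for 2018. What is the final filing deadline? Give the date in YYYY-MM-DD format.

The stated deadline is 2018-09-15.
Because 2018-09-15 is a Saturday, the deadline becomes 2018-09-17 (Monday).
Deadline: 2018-09-17.

2018-09-17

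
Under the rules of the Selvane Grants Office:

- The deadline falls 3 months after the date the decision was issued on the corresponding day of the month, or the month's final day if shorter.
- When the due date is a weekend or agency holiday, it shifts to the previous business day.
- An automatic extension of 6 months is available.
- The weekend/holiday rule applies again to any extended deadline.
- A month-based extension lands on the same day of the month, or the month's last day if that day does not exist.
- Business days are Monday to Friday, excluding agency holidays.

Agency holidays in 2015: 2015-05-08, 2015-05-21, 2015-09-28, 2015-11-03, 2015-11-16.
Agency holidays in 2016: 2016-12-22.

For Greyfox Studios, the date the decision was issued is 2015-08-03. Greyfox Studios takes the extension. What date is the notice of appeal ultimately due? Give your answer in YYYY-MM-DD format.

2016-05-02

3 months after 2015-08-03, on the same day of the month, is 2015-11-03.
2015-11-03 is a listed holiday; the preceding business day is 2015-11-02 (Monday).
The 6 months extension carries 2015-11-02 to 2016-05-02.
Since 2016-05-02 is a Monday and not a holiday, the date is unchanged.
So the filing is due 2016-05-02.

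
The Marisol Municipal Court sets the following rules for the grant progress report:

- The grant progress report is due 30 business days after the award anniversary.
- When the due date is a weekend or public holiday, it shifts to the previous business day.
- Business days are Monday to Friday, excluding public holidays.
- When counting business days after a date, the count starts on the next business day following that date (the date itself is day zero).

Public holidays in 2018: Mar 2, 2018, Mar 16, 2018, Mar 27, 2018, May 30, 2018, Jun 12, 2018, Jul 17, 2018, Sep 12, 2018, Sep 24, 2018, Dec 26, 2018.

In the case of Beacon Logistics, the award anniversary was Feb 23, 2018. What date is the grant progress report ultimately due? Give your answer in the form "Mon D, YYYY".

Starting the day after Feb 23, 2018 and counting 30 business days lands on Apr 11, 2018.
Apr 11, 2018 (Wednesday) is already a business day.
So the filing is due Apr 11, 2018.

Apr 11, 2018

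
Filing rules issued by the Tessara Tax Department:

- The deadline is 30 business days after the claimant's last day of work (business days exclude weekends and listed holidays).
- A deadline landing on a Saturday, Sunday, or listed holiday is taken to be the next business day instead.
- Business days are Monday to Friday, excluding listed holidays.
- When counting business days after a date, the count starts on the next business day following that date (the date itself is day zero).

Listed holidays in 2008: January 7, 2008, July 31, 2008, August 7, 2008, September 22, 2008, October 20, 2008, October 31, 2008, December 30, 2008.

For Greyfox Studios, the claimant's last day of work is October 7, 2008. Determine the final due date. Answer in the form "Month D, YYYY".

November 20, 2008

Counting 30 business days after October 7, 2008 (skipping weekends and listed holidays) reaches November 20, 2008.
November 20, 2008 is a Thursday and not a listed holiday, so it stands.
Final deadline: November 20, 2008.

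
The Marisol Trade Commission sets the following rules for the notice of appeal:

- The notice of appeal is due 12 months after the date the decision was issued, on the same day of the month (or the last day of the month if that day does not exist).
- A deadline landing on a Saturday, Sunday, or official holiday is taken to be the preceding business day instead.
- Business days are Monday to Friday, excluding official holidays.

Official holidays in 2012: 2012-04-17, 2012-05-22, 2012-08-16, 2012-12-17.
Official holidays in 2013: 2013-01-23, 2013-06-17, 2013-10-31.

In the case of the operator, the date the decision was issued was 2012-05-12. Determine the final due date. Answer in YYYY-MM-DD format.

2013-05-10

12 months from 2012-05-12 is 2013-05-12.
Because 2013-05-12 is a Sunday, the deadline becomes 2013-05-10 (Friday).
The final due date is 2013-05-10.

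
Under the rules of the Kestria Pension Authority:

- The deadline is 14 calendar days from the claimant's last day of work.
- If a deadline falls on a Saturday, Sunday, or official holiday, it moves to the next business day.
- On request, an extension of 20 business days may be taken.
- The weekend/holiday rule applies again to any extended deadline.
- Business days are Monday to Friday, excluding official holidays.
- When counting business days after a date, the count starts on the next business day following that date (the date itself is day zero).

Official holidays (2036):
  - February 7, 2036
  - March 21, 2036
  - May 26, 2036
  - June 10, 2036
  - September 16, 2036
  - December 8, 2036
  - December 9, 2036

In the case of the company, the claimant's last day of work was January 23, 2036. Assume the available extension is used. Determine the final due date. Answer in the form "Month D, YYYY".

Adding 14 calendar days to January 23, 2036 gives February 6, 2036.
February 6, 2036 falls on a Wednesday, which is a business day, so no adjustment is needed.
Applying the 20-business-day extension: 20 business days after February 6, 2036 is March 6, 2036.
March 6, 2036 falls on a Thursday, which is a business day, so no adjustment is needed.
So the filing is due March 6, 2036.

March 6, 2036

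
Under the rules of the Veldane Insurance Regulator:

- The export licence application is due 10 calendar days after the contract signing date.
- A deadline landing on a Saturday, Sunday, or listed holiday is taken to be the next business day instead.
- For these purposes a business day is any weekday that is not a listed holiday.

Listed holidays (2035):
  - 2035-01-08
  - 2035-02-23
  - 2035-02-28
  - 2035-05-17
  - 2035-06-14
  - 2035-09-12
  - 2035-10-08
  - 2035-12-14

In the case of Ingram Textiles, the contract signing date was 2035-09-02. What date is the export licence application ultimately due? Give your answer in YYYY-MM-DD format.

From 2035-09-02, 10 calendar days later is 2035-09-12.
2035-09-12 falls on a listed holiday. Rolling to the next business day gives 2035-09-13, a Thursday.
Final deadline: 2035-09-13.

2035-09-13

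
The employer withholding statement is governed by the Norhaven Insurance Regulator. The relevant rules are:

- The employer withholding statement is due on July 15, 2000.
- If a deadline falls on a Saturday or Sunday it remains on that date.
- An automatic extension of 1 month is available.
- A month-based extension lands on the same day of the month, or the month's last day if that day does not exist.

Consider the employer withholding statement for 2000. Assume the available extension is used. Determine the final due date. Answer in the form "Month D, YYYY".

The statutory due date is July 15, 2000.
July 15, 2000 is a Saturday; no weekend or holiday adjustment applies.
The 1 month extension carries July 15, 2000 to August 15, 2000.
No adjustment is made for weekends or holidays, so August 15, 2000 stands.
So the filing is due August 15, 2000.

August 15, 2000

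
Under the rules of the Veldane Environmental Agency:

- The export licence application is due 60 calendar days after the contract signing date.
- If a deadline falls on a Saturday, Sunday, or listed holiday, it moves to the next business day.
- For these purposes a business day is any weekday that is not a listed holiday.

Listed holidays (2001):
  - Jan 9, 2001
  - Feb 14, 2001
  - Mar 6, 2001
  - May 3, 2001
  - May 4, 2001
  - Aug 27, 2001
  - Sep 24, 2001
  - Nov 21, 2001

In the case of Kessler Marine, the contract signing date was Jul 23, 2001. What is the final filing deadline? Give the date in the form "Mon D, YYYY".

Trigger date Jul 23, 2001 + 60 calendar days = Sep 21, 2001.
Sep 21, 2001 (Friday) is already a business day.
So the filing is due Sep 21, 2001.

Sep 21, 2001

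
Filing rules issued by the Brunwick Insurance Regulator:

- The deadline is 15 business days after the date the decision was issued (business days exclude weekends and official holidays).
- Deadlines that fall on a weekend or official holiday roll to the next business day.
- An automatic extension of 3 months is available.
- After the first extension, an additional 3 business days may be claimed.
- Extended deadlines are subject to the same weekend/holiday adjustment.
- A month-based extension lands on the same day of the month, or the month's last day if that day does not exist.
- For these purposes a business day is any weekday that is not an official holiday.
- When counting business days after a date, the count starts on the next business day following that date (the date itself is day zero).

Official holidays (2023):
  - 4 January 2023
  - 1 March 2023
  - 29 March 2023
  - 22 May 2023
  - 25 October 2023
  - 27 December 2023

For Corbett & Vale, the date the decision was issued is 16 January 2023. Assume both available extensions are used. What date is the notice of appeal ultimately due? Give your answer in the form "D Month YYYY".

Counting 15 business days after 16 January 2023 (skipping weekends and listed holidays) reaches 6 February 2023.
6 February 2023 is a Monday and not a listed holiday, so it stands.
Add 3 months to 6 February 2023: 6 May 2023.
Because 6 May 2023 is a Saturday, the deadline becomes 8 May 2023 (Monday).
Applying the 3-business-day extension: 3 business days after 8 May 2023 is 11 May 2023.
11 May 2023 (Thursday) is already a business day.
So the filing is due 11 May 2023.

11 May 2023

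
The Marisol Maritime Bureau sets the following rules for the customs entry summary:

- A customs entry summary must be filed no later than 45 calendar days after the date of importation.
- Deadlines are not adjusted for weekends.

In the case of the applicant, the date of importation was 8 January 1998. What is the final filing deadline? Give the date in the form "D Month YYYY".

22 February 1998

From 8 January 1998, 45 calendar days later is 22 February 1998.
No adjustment is made for weekends or holidays, so 22 February 1998 stands.
Final deadline: 22 February 1998.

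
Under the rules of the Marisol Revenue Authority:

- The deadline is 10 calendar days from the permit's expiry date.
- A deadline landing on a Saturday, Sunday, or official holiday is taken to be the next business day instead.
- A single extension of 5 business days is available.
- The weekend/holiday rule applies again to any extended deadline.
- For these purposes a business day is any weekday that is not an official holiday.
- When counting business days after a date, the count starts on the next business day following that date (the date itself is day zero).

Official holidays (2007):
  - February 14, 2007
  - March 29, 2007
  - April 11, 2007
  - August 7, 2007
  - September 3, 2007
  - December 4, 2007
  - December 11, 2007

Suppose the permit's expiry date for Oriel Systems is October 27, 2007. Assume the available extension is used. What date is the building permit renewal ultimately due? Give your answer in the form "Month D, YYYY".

November 13, 2007

Adding 10 calendar days to October 27, 2007 gives November 6, 2007.
November 6, 2007 (Tuesday) is already a business day.
Counting 5 further business days from November 6, 2007 reaches November 13, 2007.
Since November 13, 2007 is a Tuesday and not a holiday, the date is unchanged.
Deadline: November 13, 2007.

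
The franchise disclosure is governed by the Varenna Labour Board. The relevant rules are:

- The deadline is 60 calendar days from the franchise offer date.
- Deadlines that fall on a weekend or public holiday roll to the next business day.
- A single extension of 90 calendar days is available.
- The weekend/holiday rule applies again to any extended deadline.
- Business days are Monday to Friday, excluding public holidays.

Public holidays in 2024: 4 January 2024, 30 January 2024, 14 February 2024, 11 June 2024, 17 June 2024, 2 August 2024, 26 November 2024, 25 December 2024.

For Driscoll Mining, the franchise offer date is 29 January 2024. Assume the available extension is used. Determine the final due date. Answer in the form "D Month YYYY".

27 June 2024

60 calendar days after 29 January 2024 is 29 March 2024.
29 March 2024 falls on a Friday, which is a business day, so no adjustment is needed.
Applying the 90-calendar-day extension: 29 March 2024 + 90 days = 27 June 2024.
27 June 2024 is a Thursday and not a listed holiday, so it stands.
Deadline: 27 June 2024.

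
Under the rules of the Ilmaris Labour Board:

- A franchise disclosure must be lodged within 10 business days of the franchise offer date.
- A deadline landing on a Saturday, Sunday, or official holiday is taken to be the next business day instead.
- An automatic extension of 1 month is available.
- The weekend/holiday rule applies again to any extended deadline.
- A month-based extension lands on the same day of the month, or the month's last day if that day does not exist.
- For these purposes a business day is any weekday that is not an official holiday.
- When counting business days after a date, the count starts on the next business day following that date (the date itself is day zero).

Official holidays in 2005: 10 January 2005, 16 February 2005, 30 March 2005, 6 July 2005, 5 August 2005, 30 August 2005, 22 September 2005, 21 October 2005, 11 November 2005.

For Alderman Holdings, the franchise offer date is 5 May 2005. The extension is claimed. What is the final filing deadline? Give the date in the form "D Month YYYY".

20 June 2005

10 business days after 5 May 2005, excluding weekends and holidays, is 19 May 2005.
19 May 2005 is a Thursday and not a listed holiday, so it stands.
The 1 month extension carries 19 May 2005 to 19 June 2005.
Because 19 June 2005 is a Sunday, the deadline becomes 20 June 2005 (Monday).
So the filing is due 20 June 2005.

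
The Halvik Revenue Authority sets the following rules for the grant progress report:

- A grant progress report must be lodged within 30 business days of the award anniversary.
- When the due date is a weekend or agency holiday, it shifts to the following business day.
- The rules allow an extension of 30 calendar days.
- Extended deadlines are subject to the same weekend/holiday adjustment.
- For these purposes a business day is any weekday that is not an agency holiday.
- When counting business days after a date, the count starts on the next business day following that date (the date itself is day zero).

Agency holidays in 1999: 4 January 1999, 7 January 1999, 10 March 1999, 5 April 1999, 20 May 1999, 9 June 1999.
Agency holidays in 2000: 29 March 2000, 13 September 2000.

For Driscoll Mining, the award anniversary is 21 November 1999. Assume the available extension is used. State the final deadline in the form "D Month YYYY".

Starting the day after 21 November 1999 and counting 30 business days lands on 31 December 1999.
31 December 1999 (Friday) is already a business day.
With the 30-day extension, 31 December 1999 becomes 30 January 2000.
Because 30 January 2000 is a Sunday, the deadline becomes 31 January 2000 (Monday).
The final due date is 31 January 2000.

31 January 2000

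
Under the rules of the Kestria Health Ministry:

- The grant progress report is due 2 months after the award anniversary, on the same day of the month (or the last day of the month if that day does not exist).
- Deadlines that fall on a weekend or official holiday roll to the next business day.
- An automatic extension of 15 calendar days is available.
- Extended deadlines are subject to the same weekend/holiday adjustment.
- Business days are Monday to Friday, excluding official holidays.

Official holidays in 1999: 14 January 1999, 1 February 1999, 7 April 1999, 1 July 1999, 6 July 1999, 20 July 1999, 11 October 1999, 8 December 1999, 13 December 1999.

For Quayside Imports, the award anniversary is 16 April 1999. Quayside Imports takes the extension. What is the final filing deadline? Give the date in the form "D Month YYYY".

2 months from 16 April 1999 is 16 June 1999.
16 June 1999 falls on a Wednesday, which is a business day, so no adjustment is needed.
With the 15-day extension, 16 June 1999 becomes 1 July 1999.
1 July 1999 is a listed holiday; the next business day is 2 July 1999 (Friday).
The final due date is 2 July 1999.

2 July 1999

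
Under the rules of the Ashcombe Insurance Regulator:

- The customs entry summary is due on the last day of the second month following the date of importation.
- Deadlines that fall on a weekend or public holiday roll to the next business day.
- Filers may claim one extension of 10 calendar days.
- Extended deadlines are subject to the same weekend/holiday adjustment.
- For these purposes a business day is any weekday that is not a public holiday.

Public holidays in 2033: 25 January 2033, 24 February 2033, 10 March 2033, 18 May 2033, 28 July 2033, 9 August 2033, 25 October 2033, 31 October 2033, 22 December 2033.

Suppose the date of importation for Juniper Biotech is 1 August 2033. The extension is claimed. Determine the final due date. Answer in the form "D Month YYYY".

2 months after 1 August 2033 is October 2033; that month ends on 31 October 2033.
31 October 2033 falls on a listed holiday. Rolling to the next business day gives 1 November 2033, a Tuesday.
With the 10-day extension, 1 November 2033 becomes 11 November 2033.
Since 11 November 2033 is a Friday and not a holiday, the date is unchanged.
Final deadline: 11 November 2033.

11 November 2033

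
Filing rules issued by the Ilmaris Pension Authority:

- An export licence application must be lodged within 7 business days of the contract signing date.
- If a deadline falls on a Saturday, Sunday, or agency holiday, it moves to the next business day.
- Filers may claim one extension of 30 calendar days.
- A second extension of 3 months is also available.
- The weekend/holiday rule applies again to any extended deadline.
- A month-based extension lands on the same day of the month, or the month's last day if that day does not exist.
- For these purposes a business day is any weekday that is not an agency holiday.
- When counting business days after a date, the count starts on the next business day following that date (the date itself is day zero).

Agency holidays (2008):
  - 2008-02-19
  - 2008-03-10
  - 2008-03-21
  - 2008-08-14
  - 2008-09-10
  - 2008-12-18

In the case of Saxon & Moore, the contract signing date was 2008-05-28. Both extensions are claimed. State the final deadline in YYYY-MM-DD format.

7 business days after 2008-05-28, excluding weekends and holidays, is 2008-06-06.
Since 2008-06-06 is a Friday and not a holiday, the date is unchanged.
Applying the 30-calendar-day extension: 2008-06-06 + 30 days = 2008-07-06.
2008-07-06 is a Sunday; the next business day is 2008-07-07 (Monday).
Applying the 3 months extension: 3 months after 2008-07-07 is 2008-10-07.
2008-10-07 (Tuesday) is already a business day.
Final deadline: 2008-10-07.

2008-10-07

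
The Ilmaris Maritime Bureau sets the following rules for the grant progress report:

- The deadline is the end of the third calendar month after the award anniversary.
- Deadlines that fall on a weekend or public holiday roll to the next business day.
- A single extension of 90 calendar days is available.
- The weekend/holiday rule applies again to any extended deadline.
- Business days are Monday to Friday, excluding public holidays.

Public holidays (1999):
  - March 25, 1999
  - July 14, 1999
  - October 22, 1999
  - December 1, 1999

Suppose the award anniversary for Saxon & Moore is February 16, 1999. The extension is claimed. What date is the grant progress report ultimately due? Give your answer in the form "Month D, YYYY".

August 30, 1999

3 months after February 16, 1999 falls in May 1999; the last day of that month is May 31, 1999.
Since May 31, 1999 is a Monday and not a holiday, the date is unchanged.
Add the 90 calendar-day extension to May 31, 1999: August 29, 1999.
Because August 29, 1999 is a Sunday, the deadline becomes August 30, 1999 (Monday).
The final due date is August 30, 1999.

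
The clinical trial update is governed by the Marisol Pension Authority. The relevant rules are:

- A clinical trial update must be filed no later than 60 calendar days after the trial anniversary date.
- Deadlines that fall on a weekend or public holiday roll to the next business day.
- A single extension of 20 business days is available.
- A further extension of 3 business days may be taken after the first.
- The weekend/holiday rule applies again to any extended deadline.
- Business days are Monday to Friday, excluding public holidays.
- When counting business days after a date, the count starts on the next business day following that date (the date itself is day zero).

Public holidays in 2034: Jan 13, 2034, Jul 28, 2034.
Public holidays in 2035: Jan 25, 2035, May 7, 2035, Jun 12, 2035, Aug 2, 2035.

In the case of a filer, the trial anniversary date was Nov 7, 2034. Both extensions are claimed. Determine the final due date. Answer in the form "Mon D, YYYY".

From Nov 7, 2034, 60 calendar days later is Jan 6, 2035.
Jan 6, 2035 falls on a Saturday. Rolling to the next business day gives Jan 8, 2035, a Monday.
Applying the 20-business-day extension: 20 business days after Jan 8, 2035 is Feb 6, 2035.
Feb 6, 2035 (Tuesday) is already a business day.
Applying the 3-business-day extension: 3 business days after Feb 6, 2035 is Feb 9, 2035.
Feb 9, 2035 (Friday) is already a business day.
Final deadline: Feb 9, 2035.

Feb 9, 2035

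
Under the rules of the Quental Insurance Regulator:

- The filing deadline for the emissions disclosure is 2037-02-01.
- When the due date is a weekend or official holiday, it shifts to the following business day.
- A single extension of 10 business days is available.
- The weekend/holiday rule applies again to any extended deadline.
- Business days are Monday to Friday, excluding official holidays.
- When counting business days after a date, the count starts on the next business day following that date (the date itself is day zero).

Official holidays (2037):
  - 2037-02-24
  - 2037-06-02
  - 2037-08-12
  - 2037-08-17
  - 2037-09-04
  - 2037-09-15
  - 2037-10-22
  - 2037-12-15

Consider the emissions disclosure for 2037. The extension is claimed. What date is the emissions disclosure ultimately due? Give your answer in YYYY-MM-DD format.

2037-02-16

Start from the fixed due date, 2037-02-01.
Because 2037-02-01 is a Sunday, the deadline becomes 2037-02-02 (Monday).
Counting 10 further business days from 2037-02-02 reaches 2037-02-16.
2037-02-16 falls on a Monday, which is a business day, so no adjustment is needed.
So the filing is due 2037-02-16.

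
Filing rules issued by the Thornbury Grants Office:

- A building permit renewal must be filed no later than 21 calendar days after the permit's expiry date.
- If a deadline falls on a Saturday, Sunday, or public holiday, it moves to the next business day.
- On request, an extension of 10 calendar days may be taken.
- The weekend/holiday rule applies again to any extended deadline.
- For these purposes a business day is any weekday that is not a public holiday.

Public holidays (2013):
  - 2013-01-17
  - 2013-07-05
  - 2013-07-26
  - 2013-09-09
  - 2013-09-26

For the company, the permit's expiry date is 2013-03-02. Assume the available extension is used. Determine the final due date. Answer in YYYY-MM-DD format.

From 2013-03-02, 21 calendar days later is 2013-03-23.
2013-03-23 is a Saturday, so it moves to the next business day, 2013-03-25 (Monday).
Add the 10 calendar-day extension to 2013-03-25: 2013-04-04.
Since 2013-04-04 is a Thursday and not a holiday, the date is unchanged.
The final due date is 2013-04-04.

2013-04-04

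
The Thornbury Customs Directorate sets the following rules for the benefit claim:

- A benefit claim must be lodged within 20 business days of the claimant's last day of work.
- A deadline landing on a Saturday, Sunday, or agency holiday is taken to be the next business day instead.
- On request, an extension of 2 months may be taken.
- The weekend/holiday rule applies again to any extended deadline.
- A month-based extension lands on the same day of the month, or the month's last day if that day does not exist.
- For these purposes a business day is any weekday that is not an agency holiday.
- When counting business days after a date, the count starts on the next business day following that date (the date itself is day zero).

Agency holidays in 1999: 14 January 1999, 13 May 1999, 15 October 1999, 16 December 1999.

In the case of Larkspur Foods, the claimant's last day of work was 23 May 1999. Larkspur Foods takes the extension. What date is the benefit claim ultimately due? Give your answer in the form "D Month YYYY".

Starting the day after 23 May 1999 and counting 20 business days lands on 18 June 1999.
Since 18 June 1999 is a Friday and not a holiday, the date is unchanged.
Add 2 months to 18 June 1999: 18 August 1999.
Since 18 August 1999 is a Wednesday and not a holiday, the date is unchanged.
Final deadline: 18 August 1999.

18 August 1999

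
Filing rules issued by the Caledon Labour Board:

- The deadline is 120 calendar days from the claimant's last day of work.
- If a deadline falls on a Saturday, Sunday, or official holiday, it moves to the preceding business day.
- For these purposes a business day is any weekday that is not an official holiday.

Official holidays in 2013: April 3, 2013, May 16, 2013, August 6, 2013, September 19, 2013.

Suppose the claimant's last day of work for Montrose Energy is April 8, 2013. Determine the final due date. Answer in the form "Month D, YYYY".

120 calendar days after April 8, 2013 is August 6, 2013.
August 6, 2013 is a listed holiday, so it moves to the preceding business day, August 5, 2013 (Monday).
Deadline: August 5, 2013.

August 5, 2013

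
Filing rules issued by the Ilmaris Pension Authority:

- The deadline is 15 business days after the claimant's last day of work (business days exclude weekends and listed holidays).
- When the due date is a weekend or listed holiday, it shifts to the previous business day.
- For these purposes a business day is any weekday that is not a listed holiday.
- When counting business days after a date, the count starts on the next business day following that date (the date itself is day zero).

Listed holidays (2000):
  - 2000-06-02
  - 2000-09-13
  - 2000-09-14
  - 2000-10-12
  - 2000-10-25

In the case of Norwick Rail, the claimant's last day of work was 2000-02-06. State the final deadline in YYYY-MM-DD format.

2000-02-25

Counting 15 business days after 2000-02-06 (skipping weekends and listed holidays) reaches 2000-02-25.
2000-02-25 falls on a Friday, which is a business day, so no adjustment is needed.
Final deadline: 2000-02-25.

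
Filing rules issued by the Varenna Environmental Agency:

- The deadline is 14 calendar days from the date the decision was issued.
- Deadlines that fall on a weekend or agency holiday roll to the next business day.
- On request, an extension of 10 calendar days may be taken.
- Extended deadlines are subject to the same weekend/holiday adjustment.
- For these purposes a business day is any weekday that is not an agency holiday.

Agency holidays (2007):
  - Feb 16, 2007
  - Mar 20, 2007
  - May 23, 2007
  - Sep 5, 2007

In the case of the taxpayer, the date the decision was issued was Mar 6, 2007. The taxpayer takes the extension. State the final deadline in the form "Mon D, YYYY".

Adding 14 calendar days to Mar 6, 2007 gives Mar 20, 2007.
Because Mar 20, 2007 is a listed holiday, the deadline becomes Mar 21, 2007 (Wednesday).
Applying the 10-calendar-day extension: Mar 21, 2007 + 10 days = Mar 31, 2007.
Mar 31, 2007 falls on a Saturday. Rolling to the next business day gives Apr 2, 2007, a Monday.
Deadline: Apr 2, 2007.

Apr 2, 2007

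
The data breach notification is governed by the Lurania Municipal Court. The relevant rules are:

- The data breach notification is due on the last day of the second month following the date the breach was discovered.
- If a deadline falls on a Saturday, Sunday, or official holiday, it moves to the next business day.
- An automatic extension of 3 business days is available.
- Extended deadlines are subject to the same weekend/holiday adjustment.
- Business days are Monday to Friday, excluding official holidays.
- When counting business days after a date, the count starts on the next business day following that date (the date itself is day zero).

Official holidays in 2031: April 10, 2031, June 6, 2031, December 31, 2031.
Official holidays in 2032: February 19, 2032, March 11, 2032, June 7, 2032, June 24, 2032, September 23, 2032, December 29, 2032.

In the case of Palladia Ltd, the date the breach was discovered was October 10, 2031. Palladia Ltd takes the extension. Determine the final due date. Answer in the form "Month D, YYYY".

January 6, 2032

2 months after October 10, 2031 is December 2031; that month ends on December 31, 2031.
December 31, 2031 is a listed holiday, so it moves to the next business day, January 1, 2032 (Thursday).
Counting 3 further business days from January 1, 2032 reaches January 6, 2032.
Since January 6, 2032 is a Tuesday and not a holiday, the date is unchanged.
Deadline: January 6, 2032.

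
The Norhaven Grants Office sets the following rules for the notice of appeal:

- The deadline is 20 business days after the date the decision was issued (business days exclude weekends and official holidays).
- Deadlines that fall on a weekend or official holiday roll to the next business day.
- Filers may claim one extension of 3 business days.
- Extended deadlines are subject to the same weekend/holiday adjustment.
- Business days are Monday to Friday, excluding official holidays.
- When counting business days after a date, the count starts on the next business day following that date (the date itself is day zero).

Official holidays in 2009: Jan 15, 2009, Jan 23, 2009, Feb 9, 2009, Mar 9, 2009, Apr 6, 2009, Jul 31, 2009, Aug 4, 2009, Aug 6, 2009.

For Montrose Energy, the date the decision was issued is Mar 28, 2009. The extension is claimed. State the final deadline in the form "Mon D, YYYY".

Apr 30, 2009

Counting 20 business days after Mar 28, 2009 (skipping weekends and listed holidays) reaches Apr 27, 2009.
Apr 27, 2009 is a Monday and not a listed holiday, so it stands.
Counting 3 further business days from Apr 27, 2009 reaches Apr 30, 2009.
Since Apr 30, 2009 is a Thursday and not a holiday, the date is unchanged.
So the filing is due Apr 30, 2009.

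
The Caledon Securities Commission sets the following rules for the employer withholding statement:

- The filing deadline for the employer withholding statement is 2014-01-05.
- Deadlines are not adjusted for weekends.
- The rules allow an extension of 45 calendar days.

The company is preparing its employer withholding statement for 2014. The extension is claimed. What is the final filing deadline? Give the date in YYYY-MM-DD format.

The stated deadline is 2014-01-05.
2014-01-05 is a Sunday; no weekend or holiday adjustment applies.
With the 45-day extension, 2014-01-05 becomes 2014-02-19.
2014-02-19 falls on a Wednesday. The rules make no weekend/holiday allowance, so it remains 2014-02-19.
The final due date is 2014-02-19.

2014-02-19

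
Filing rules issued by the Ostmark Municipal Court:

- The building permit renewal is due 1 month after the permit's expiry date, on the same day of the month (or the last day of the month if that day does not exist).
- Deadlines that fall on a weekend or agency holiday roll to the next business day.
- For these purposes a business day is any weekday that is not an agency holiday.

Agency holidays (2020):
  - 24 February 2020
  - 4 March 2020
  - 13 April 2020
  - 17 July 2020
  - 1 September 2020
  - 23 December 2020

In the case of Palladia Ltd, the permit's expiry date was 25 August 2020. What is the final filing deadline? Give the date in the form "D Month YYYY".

Moving 1 month forward from 25 August 2020 on the corresponding day gives 25 September 2020.
Since 25 September 2020 is a Friday and not a holiday, the date is unchanged.
Final deadline: 25 September 2020.

25 September 2020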